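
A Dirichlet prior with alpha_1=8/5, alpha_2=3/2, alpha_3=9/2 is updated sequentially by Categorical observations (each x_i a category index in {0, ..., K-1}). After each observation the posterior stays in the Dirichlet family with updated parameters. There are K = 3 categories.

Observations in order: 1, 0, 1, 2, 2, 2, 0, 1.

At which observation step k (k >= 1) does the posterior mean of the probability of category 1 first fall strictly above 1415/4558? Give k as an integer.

obs 1: x=1 → posterior Dirichlet(8/5, 5/2, 9/2)
obs 2: x=0 → posterior Dirichlet(13/5, 5/2, 9/2)
obs 3: x=1 → posterior Dirichlet(13/5, 7/2, 9/2)
obs 4: x=2 → posterior Dirichlet(13/5, 7/2, 11/2)
obs 5: x=2 → posterior Dirichlet(13/5, 7/2, 13/2)
obs 6: x=2 → posterior Dirichlet(13/5, 7/2, 15/2)
obs 7: x=0 → posterior Dirichlet(18/5, 7/2, 15/2)
obs 8: x=1 → posterior Dirichlet(18/5, 9/2, 15/2)

k = 3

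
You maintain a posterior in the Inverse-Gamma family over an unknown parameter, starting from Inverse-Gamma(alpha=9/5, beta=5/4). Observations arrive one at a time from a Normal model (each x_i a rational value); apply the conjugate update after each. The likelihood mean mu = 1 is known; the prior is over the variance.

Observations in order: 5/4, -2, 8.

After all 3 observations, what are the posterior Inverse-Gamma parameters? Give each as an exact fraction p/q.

alpha=33/10, beta=969/32

obs 1: x=5/4 → posterior Inverse-Gamma(23/10, 41/32)
obs 2: x=-2 → posterior Inverse-Gamma(14/5, 185/32)
obs 3: x=8 → posterior Inverse-Gamma(33/10, 969/32)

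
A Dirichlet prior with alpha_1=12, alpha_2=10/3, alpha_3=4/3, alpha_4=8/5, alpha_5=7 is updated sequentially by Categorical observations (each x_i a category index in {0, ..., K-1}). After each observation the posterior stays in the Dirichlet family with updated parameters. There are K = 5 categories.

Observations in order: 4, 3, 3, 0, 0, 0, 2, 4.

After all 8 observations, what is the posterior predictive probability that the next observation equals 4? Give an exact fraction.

135/499

obs 1: x=4 → posterior Dirichlet(12, 10/3, 4/3, 8/5, 8)
obs 2: x=3 → posterior Dirichlet(12, 10/3, 4/3, 13/5, 8)
obs 3: x=3 → posterior Dirichlet(12, 10/3, 4/3, 18/5, 8)
obs 4: x=0 → posterior Dirichlet(13, 10/3, 4/3, 18/5, 8)
obs 5: x=0 → posterior Dirichlet(14, 10/3, 4/3, 18/5, 8)
obs 6: x=0 → posterior Dirichlet(15, 10/3, 4/3, 18/5, 8)
obs 7: x=2 → posterior Dirichlet(15, 10/3, 7/3, 18/5, 8)
obs 8: x=4 → posterior Dirichlet(15, 10/3, 7/3, 18/5, 9)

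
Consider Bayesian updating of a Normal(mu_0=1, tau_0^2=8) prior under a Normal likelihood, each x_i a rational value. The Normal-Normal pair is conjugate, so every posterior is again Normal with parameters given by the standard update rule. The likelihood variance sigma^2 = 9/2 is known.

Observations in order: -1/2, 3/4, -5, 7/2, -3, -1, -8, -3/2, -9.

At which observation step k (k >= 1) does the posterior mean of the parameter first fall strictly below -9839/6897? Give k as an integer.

obs 1: x=-1/2 → posterior Normal(1/25, 72/25)
obs 2: x=3/4 → posterior Normal(13/41, 72/41)
obs 3: x=-5 → posterior Normal(-67/57, 24/19)
obs 4: x=7/2 → posterior Normal(-11/73, 72/73)
obs 5: x=-3 → posterior Normal(-59/89, 72/89)
obs 6: x=-1 → posterior Normal(-5/7, 24/35)
obs 7: x=-8 → posterior Normal(-203/121, 72/121)
obs 8: x=-3/2 → posterior Normal(-227/137, 72/137)
obs 9: x=-9 → posterior Normal(-371/153, 8/17)

k = 7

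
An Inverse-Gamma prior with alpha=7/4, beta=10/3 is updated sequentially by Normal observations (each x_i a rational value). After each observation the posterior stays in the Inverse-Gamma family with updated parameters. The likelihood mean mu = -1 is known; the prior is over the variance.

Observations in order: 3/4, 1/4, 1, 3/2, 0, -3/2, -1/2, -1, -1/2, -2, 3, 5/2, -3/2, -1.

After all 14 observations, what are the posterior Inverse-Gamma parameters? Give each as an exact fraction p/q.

alpha=35/4, beta=1267/48

obs 1: x=3/4 → posterior Inverse-Gamma(9/4, 467/96)
obs 2: x=1/4 → posterior Inverse-Gamma(11/4, 271/48)
obs 3: x=1 → posterior Inverse-Gamma(13/4, 367/48)
obs 4: x=3/2 → posterior Inverse-Gamma(15/4, 517/48)
obs 5: x=0 → posterior Inverse-Gamma(17/4, 541/48)
obs 6: x=-3/2 → posterior Inverse-Gamma(19/4, 547/48)
obs 7: x=-1/2 → posterior Inverse-Gamma(21/4, 553/48)
obs 8: x=-1 → posterior Inverse-Gamma(23/4, 553/48)
obs 9: x=-1/2 → posterior Inverse-Gamma(25/4, 559/48)
obs 10: x=-2 → posterior Inverse-Gamma(27/4, 583/48)
obs 11: x=3 → posterior Inverse-Gamma(29/4, 967/48)
obs 12: x=5/2 → posterior Inverse-Gamma(31/4, 1261/48)
obs 13: x=-3/2 → posterior Inverse-Gamma(33/4, 1267/48)
obs 14: x=-1 → posterior Inverse-Gamma(35/4, 1267/48)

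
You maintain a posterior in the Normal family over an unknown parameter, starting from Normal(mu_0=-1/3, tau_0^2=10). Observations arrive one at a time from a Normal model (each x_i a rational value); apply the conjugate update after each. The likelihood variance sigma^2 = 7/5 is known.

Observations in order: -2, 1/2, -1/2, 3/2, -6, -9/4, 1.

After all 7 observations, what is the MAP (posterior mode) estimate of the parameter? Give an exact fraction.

-2339/2142

obs 1: x=-2 → posterior Normal(-307/171, 70/57)
obs 2: x=1/2 → posterior Normal(-232/321, 70/107)
obs 3: x=-1/2 → posterior Normal(-307/471, 70/157)
obs 4: x=3/2 → posterior Normal(-82/621, 70/207)
obs 5: x=-6 → posterior Normal(-982/771, 70/257)
obs 6: x=-9/4 → posterior Normal(-2639/1842, 70/307)
obs 7: x=1 → posterior Normal(-2339/2142, 10/51)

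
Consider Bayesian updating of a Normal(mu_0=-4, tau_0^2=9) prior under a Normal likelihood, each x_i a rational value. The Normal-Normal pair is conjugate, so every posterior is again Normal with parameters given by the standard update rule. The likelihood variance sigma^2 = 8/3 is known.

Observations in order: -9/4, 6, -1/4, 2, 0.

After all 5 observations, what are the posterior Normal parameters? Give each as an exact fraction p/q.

obs 1: x=-9/4 → posterior Normal(-53/20, 72/35)
obs 2: x=6 → posterior Normal(277/248, 36/31)
obs 3: x=-1/4 → posterior Normal(125/178, 72/89)
obs 4: x=2 → posterior Normal(233/232, 18/29)
obs 5: x=0 → posterior Normal(233/286, 72/143)

mu_0=233/286, tau_0^2=72/143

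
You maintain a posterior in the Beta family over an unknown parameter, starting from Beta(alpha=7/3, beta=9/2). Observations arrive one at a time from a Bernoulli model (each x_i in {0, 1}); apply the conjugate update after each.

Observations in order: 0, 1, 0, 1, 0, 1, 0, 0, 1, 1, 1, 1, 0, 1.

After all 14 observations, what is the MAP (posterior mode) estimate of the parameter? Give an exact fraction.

56/113

obs 1: x=0 → posterior Beta(7/3, 11/2)
obs 2: x=1 → posterior Beta(10/3, 11/2)
obs 3: x=0 → posterior Beta(10/3, 13/2)
obs 4: x=1 → posterior Beta(13/3, 13/2)
obs 5: x=0 → posterior Beta(13/3, 15/2)
obs 6: x=1 → posterior Beta(16/3, 15/2)
obs 7: x=0 → posterior Beta(16/3, 17/2)
obs 8: x=0 → posterior Beta(16/3, 19/2)
obs 9: x=1 → posterior Beta(19/3, 19/2)
obs 10: x=1 → posterior Beta(22/3, 19/2)
obs 11: x=1 → posterior Beta(25/3, 19/2)
obs 12: x=1 → posterior Beta(28/3, 19/2)
obs 13: x=0 → posterior Beta(28/3, 21/2)
obs 14: x=1 → posterior Beta(31/3, 21/2)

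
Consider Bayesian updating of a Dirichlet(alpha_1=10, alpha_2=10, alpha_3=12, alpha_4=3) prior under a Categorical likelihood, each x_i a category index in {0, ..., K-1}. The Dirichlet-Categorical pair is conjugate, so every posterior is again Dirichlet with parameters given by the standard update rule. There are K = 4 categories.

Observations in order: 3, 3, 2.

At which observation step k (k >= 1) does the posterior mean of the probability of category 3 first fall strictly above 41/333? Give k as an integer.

obs 1: x=3 → posterior Dirichlet(10, 10, 12, 4)
obs 2: x=3 → posterior Dirichlet(10, 10, 12, 5)
obs 3: x=2 → posterior Dirichlet(10, 10, 13, 5)

k = 2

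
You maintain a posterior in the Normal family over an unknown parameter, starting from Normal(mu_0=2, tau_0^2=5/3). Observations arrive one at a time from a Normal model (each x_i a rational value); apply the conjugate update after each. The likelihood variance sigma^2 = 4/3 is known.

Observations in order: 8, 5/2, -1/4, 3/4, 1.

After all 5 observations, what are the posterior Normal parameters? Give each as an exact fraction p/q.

obs 1: x=8 → posterior Normal(16/3, 20/27)
obs 2: x=5/2 → posterior Normal(121/28, 10/21)
obs 3: x=-1/4 → posterior Normal(237/76, 20/57)
obs 4: x=3/4 → posterior Normal(21/8, 5/18)
obs 5: x=1 → posterior Normal(68/29, 20/87)

mu_0=68/29, tau_0^2=20/87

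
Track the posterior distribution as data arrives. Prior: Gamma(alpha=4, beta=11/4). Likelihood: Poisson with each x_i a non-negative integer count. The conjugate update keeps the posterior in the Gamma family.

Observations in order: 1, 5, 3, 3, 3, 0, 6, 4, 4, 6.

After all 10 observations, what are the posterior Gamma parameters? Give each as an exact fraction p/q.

obs 1: x=1 → posterior Gamma(5, 15/4)
obs 2: x=5 → posterior Gamma(10, 19/4)
obs 3: x=3 → posterior Gamma(13, 23/4)
obs 4: x=3 → posterior Gamma(16, 27/4)
obs 5: x=3 → posterior Gamma(19, 31/4)
obs 6: x=0 → posterior Gamma(19, 35/4)
obs 7: x=6 → posterior Gamma(25, 39/4)
obs 8: x=4 → posterior Gamma(29, 43/4)
obs 9: x=4 → posterior Gamma(33, 47/4)
obs 10: x=6 → posterior Gamma(39, 51/4)

alpha=39, beta=51/4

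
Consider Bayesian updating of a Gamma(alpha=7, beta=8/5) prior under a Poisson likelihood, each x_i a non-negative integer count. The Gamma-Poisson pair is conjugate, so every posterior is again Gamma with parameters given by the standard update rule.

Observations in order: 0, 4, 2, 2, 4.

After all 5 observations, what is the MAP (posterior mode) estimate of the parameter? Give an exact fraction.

30/11

obs 1: x=0 → posterior Gamma(7, 13/5)
obs 2: x=4 → posterior Gamma(11, 18/5)
obs 3: x=2 → posterior Gamma(13, 23/5)
obs 4: x=2 → posterior Gamma(15, 28/5)
obs 5: x=4 → posterior Gamma(19, 33/5)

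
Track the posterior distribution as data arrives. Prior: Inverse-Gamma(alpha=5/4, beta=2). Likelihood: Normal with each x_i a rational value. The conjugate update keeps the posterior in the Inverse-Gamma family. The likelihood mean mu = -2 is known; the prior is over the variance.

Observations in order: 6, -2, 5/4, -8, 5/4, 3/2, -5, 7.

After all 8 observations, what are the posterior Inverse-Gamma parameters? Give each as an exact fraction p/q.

obs 1: x=6 → posterior Inverse-Gamma(7/4, 34)
obs 2: x=-2 → posterior Inverse-Gamma(9/4, 34)
obs 3: x=5/4 → posterior Inverse-Gamma(11/4, 1257/32)
obs 4: x=-8 → posterior Inverse-Gamma(13/4, 1833/32)
obs 5: x=5/4 → posterior Inverse-Gamma(15/4, 1001/16)
obs 6: x=3/2 → posterior Inverse-Gamma(17/4, 1099/16)
obs 7: x=-5 → posterior Inverse-Gamma(19/4, 1171/16)
obs 8: x=7 → posterior Inverse-Gamma(21/4, 1819/16)

alpha=21/4, beta=1819/16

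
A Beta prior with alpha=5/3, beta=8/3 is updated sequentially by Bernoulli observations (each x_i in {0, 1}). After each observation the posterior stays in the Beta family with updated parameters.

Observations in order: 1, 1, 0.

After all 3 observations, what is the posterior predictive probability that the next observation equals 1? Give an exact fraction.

obs 1: x=1 → posterior Beta(8/3, 8/3)
obs 2: x=1 → posterior Beta(11/3, 8/3)
obs 3: x=0 → posterior Beta(11/3, 11/3)

1/2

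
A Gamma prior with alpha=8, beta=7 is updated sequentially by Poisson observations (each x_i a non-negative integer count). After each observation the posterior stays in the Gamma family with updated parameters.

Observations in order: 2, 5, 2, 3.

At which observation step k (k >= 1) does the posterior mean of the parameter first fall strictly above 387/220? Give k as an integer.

obs 1: x=2 → posterior Gamma(10, 8)
obs 2: x=5 → posterior Gamma(15, 9)
obs 3: x=2 → posterior Gamma(17, 10)
obs 4: x=3 → posterior Gamma(20, 11)

k = 4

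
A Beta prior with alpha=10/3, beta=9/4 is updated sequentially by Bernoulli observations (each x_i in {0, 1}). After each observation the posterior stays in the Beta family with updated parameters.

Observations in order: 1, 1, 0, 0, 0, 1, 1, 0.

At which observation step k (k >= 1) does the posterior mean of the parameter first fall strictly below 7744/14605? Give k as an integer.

k = 5

obs 1: x=1 → posterior Beta(13/3, 9/4)
obs 2: x=1 → posterior Beta(16/3, 9/4)
obs 3: x=0 → posterior Beta(16/3, 13/4)
obs 4: x=0 → posterior Beta(16/3, 17/4)
obs 5: x=0 → posterior Beta(16/3, 21/4)
obs 6: x=1 → posterior Beta(19/3, 21/4)
obs 7: x=1 → posterior Beta(22/3, 21/4)
obs 8: x=0 → posterior Beta(22/3, 25/4)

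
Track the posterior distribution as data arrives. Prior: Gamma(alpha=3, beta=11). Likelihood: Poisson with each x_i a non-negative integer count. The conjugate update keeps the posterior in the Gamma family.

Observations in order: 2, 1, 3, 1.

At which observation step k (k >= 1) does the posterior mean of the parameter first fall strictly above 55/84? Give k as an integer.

obs 1: x=2 → posterior Gamma(5, 12)
obs 2: x=1 → posterior Gamma(6, 13)
obs 3: x=3 → posterior Gamma(9, 14)
obs 4: x=1 → posterior Gamma(10, 15)

k = 4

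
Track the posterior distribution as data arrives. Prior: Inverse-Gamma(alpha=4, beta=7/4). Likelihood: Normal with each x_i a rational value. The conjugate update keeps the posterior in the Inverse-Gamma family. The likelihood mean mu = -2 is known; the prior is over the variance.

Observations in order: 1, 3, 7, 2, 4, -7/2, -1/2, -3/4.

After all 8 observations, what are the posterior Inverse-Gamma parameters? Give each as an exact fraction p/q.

alpha=8, beta=2825/32

obs 1: x=1 → posterior Inverse-Gamma(9/2, 25/4)
obs 2: x=3 → posterior Inverse-Gamma(5, 75/4)
obs 3: x=7 → posterior Inverse-Gamma(11/2, 237/4)
obs 4: x=2 → posterior Inverse-Gamma(6, 269/4)
obs 5: x=4 → posterior Inverse-Gamma(13/2, 341/4)
obs 6: x=-7/2 → posterior Inverse-Gamma(7, 691/8)
obs 7: x=-1/2 → posterior Inverse-Gamma(15/2, 175/2)
obs 8: x=-3/4 → posterior Inverse-Gamma(8, 2825/32)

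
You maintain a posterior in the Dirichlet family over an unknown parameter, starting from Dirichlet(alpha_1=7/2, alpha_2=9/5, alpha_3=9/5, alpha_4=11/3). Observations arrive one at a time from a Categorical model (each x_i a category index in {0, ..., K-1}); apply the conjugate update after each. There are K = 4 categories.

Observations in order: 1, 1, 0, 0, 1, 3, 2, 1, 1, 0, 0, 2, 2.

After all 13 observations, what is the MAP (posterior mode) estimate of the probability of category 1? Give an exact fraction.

174/593

obs 1: x=1 → posterior Dirichlet(7/2, 14/5, 9/5, 11/3)
obs 2: x=1 → posterior Dirichlet(7/2, 19/5, 9/5, 11/3)
obs 3: x=0 → posterior Dirichlet(9/2, 19/5, 9/5, 11/3)
obs 4: x=0 → posterior Dirichlet(11/2, 19/5, 9/5, 11/3)
obs 5: x=1 → posterior Dirichlet(11/2, 24/5, 9/5, 11/3)
obs 6: x=3 → posterior Dirichlet(11/2, 24/5, 9/5, 14/3)
obs 7: x=2 → posterior Dirichlet(11/2, 24/5, 14/5, 14/3)
obs 8: x=1 → posterior Dirichlet(11/2, 29/5, 14/5, 14/3)
obs 9: x=1 → posterior Dirichlet(11/2, 34/5, 14/5, 14/3)
obs 10: x=0 → posterior Dirichlet(13/2, 34/5, 14/5, 14/3)
obs 11: x=0 → posterior Dirichlet(15/2, 34/5, 14/5, 14/3)
obs 12: x=2 → posterior Dirichlet(15/2, 34/5, 19/5, 14/3)
obs 13: x=2 → posterior Dirichlet(15/2, 34/5, 24/5, 14/3)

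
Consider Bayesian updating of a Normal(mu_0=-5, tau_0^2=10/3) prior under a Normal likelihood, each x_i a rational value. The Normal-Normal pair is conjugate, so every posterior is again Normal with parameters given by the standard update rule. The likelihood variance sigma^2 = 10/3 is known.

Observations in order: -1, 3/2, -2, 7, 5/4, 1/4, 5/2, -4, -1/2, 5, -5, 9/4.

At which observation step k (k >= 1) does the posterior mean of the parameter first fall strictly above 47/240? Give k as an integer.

k = 5

obs 1: x=-1 → posterior Normal(-3, 5/3)
obs 2: x=3/2 → posterior Normal(-3/2, 10/9)
obs 3: x=-2 → posterior Normal(-13/8, 5/6)
obs 4: x=7 → posterior Normal(1/10, 2/3)
obs 5: x=5/4 → posterior Normal(7/24, 5/9)
obs 6: x=1/4 → posterior Normal(2/7, 10/21)
obs 7: x=5/2 → posterior Normal(9/16, 5/12)
obs 8: x=-4 → posterior Normal(1/18, 10/27)
obs 9: x=-1/2 → posterior Normal(0, 1/3)
obs 10: x=5 → posterior Normal(5/11, 10/33)
obs 11: x=-5 → posterior Normal(0, 5/18)
obs 12: x=9/4 → posterior Normal(9/52, 10/39)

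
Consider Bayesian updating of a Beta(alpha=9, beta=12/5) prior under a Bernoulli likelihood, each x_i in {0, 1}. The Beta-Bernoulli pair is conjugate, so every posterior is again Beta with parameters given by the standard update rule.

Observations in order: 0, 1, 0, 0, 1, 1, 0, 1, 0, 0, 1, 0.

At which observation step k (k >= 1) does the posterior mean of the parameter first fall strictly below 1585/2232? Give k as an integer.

k = 3

obs 1: x=0 → posterior Beta(9, 17/5)
obs 2: x=1 → posterior Beta(10, 17/5)
obs 3: x=0 → posterior Beta(10, 22/5)
obs 4: x=0 → posterior Beta(10, 27/5)
obs 5: x=1 → posterior Beta(11, 27/5)
obs 6: x=1 → posterior Beta(12, 27/5)
obs 7: x=0 → posterior Beta(12, 32/5)
obs 8: x=1 → posterior Beta(13, 32/5)
obs 9: x=0 → posterior Beta(13, 37/5)
obs 10: x=0 → posterior Beta(13, 42/5)
obs 11: x=1 → posterior Beta(14, 42/5)
obs 12: x=0 → posterior Beta(14, 47/5)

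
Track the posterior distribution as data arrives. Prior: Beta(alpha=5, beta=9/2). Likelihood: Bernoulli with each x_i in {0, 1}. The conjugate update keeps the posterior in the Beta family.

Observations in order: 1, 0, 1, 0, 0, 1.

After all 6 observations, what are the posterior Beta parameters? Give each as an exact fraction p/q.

alpha=8, beta=15/2

obs 1: x=1 → posterior Beta(6, 9/2)
obs 2: x=0 → posterior Beta(6, 11/2)
obs 3: x=1 → posterior Beta(7, 11/2)
obs 4: x=0 → posterior Beta(7, 13/2)
obs 5: x=0 → posterior Beta(7, 15/2)
obs 6: x=1 → posterior Beta(8, 15/2)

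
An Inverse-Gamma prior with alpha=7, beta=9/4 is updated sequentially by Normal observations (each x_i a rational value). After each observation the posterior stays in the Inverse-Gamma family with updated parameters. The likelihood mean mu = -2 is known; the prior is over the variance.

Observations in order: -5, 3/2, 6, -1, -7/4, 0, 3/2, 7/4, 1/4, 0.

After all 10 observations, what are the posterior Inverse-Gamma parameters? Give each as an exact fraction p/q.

obs 1: x=-5 → posterior Inverse-Gamma(15/2, 27/4)
obs 2: x=3/2 → posterior Inverse-Gamma(8, 103/8)
obs 3: x=6 → posterior Inverse-Gamma(17/2, 359/8)
obs 4: x=-1 → posterior Inverse-Gamma(9, 363/8)
obs 5: x=-7/4 → posterior Inverse-Gamma(19/2, 1453/32)
obs 6: x=0 → posterior Inverse-Gamma(10, 1517/32)
obs 7: x=3/2 → posterior Inverse-Gamma(21/2, 1713/32)
obs 8: x=7/4 → posterior Inverse-Gamma(11, 969/16)
obs 9: x=1/4 → posterior Inverse-Gamma(23/2, 2019/32)
obs 10: x=0 → posterior Inverse-Gamma(12, 2083/32)

alpha=12, beta=2083/32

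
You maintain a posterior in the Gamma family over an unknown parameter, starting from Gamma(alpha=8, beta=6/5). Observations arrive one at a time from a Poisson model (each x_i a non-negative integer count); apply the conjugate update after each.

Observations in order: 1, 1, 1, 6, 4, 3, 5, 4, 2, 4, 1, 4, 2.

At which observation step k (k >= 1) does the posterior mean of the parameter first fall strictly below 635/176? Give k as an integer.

obs 1: x=1 → posterior Gamma(9, 11/5)
obs 2: x=1 → posterior Gamma(10, 16/5)
obs 3: x=1 → posterior Gamma(11, 21/5)
obs 4: x=6 → posterior Gamma(17, 26/5)
obs 5: x=4 → posterior Gamma(21, 31/5)
obs 6: x=3 → posterior Gamma(24, 36/5)
obs 7: x=5 → posterior Gamma(29, 41/5)
obs 8: x=4 → posterior Gamma(33, 46/5)
obs 9: x=2 → posterior Gamma(35, 51/5)
obs 10: x=4 → posterior Gamma(39, 56/5)
obs 11: x=1 → posterior Gamma(40, 61/5)
obs 12: x=4 → posterior Gamma(44, 66/5)
obs 13: x=2 → posterior Gamma(46, 71/5)

k = 2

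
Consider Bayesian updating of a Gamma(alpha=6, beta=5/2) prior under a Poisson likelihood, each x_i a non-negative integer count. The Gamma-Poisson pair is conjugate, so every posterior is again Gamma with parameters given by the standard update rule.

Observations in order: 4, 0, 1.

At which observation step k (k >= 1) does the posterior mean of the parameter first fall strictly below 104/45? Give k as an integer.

k = 2

obs 1: x=4 → posterior Gamma(10, 7/2)
obs 2: x=0 → posterior Gamma(10, 9/2)
obs 3: x=1 → posterior Gamma(11, 11/2)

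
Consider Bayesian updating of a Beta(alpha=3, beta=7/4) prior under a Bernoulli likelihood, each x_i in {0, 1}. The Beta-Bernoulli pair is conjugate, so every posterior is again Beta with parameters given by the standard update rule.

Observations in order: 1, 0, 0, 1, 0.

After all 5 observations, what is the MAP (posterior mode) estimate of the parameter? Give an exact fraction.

16/31

obs 1: x=1 → posterior Beta(4, 7/4)
obs 2: x=0 → posterior Beta(4, 11/4)
obs 3: x=0 → posterior Beta(4, 15/4)
obs 4: x=1 → posterior Beta(5, 15/4)
obs 5: x=0 → posterior Beta(5, 19/4)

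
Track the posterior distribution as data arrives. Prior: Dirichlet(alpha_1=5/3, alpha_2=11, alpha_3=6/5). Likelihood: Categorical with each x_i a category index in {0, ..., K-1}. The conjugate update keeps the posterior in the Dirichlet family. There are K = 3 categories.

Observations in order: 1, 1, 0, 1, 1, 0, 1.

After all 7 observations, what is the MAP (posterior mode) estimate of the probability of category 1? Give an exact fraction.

225/268

obs 1: x=1 → posterior Dirichlet(5/3, 12, 6/5)
obs 2: x=1 → posterior Dirichlet(5/3, 13, 6/5)
obs 3: x=0 → posterior Dirichlet(8/3, 13, 6/5)
obs 4: x=1 → posterior Dirichlet(8/3, 14, 6/5)
obs 5: x=1 → posterior Dirichlet(8/3, 15, 6/5)
obs 6: x=0 → posterior Dirichlet(11/3, 15, 6/5)
obs 7: x=1 → posterior Dirichlet(11/3, 16, 6/5)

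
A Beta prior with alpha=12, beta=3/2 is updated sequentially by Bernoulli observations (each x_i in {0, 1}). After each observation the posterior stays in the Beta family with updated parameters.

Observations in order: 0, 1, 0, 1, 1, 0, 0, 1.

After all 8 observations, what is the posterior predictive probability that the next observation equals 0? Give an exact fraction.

obs 1: x=0 → posterior Beta(12, 5/2)
obs 2: x=1 → posterior Beta(13, 5/2)
obs 3: x=0 → posterior Beta(13, 7/2)
obs 4: x=1 → posterior Beta(14, 7/2)
obs 5: x=1 → posterior Beta(15, 7/2)
obs 6: x=0 → posterior Beta(15, 9/2)
obs 7: x=0 → posterior Beta(15, 11/2)
obs 8: x=1 → posterior Beta(16, 11/2)

11/43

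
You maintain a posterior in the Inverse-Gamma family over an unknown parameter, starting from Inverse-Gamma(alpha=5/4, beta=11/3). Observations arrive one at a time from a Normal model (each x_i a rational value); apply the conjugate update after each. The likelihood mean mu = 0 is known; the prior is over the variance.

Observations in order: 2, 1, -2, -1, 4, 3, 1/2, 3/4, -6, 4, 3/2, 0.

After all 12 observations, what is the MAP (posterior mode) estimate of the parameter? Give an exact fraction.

obs 1: x=2 → posterior Inverse-Gamma(7/4, 17/3)
obs 2: x=1 → posterior Inverse-Gamma(9/4, 37/6)
obs 3: x=-2 → posterior Inverse-Gamma(11/4, 49/6)
obs 4: x=-1 → posterior Inverse-Gamma(13/4, 26/3)
obs 5: x=4 → posterior Inverse-Gamma(15/4, 50/3)
obs 6: x=3 → posterior Inverse-Gamma(17/4, 127/6)
obs 7: x=1/2 → posterior Inverse-Gamma(19/4, 511/24)
obs 8: x=3/4 → posterior Inverse-Gamma(21/4, 2071/96)
obs 9: x=-6 → posterior Inverse-Gamma(23/4, 3799/96)
obs 10: x=4 → posterior Inverse-Gamma(25/4, 4567/96)
obs 11: x=3/2 → posterior Inverse-Gamma(27/4, 4675/96)
obs 12: x=0 → posterior Inverse-Gamma(29/4, 4675/96)

425/72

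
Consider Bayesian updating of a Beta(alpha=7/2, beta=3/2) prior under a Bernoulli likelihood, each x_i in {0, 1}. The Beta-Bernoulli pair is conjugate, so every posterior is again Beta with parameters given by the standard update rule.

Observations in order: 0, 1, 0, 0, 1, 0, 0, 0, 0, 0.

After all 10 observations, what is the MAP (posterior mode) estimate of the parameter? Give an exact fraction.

9/26

obs 1: x=0 → posterior Beta(7/2, 5/2)
obs 2: x=1 → posterior Beta(9/2, 5/2)
obs 3: x=0 → posterior Beta(9/2, 7/2)
obs 4: x=0 → posterior Beta(9/2, 9/2)
obs 5: x=1 → posterior Beta(11/2, 9/2)
obs 6: x=0 → posterior Beta(11/2, 11/2)
obs 7: x=0 → posterior Beta(11/2, 13/2)
obs 8: x=0 → posterior Beta(11/2, 15/2)
obs 9: x=0 → posterior Beta(11/2, 17/2)
obs 10: x=0 → posterior Beta(11/2, 19/2)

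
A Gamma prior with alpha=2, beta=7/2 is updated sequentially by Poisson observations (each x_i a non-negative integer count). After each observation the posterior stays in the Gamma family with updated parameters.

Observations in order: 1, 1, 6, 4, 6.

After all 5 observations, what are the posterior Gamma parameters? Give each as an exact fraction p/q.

alpha=20, beta=17/2

obs 1: x=1 → posterior Gamma(3, 9/2)
obs 2: x=1 → posterior Gamma(4, 11/2)
obs 3: x=6 → posterior Gamma(10, 13/2)
obs 4: x=4 → posterior Gamma(14, 15/2)
obs 5: x=6 → posterior Gamma(20, 17/2)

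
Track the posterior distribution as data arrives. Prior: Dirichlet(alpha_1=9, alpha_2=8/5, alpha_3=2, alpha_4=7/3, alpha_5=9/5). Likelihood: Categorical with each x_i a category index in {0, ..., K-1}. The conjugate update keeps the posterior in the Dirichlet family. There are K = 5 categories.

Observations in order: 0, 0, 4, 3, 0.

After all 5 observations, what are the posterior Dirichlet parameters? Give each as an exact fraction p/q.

obs 1: x=0 → posterior Dirichlet(10, 8/5, 2, 7/3, 9/5)
obs 2: x=0 → posterior Dirichlet(11, 8/5, 2, 7/3, 9/5)
obs 3: x=4 → posterior Dirichlet(11, 8/5, 2, 7/3, 14/5)
obs 4: x=3 → posterior Dirichlet(11, 8/5, 2, 10/3, 14/5)
obs 5: x=0 → posterior Dirichlet(12, 8/5, 2, 10/3, 14/5)

alpha_1=12, alpha_2=8/5, alpha_3=2, alpha_4=10/3, alpha_5=14/5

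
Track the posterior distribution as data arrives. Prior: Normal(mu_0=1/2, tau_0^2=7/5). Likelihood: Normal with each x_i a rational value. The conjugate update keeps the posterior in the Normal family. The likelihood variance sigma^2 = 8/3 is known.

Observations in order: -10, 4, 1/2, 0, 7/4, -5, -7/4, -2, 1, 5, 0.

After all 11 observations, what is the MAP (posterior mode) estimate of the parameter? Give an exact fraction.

-233/542

obs 1: x=-10 → posterior Normal(-190/61, 56/61)
obs 2: x=4 → posterior Normal(-53/41, 28/41)
obs 3: x=1/2 → posterior Normal(-191/206, 56/103)
obs 4: x=0 → posterior Normal(-191/248, 14/31)
obs 5: x=7/4 → posterior Normal(-47/116, 56/145)
obs 6: x=-5 → posterior Normal(-655/664, 28/83)
obs 7: x=-7/4 → posterior Normal(-401/374, 56/187)
obs 8: x=-2 → posterior Normal(-485/416, 7/26)
obs 9: x=1 → posterior Normal(-443/458, 56/229)
obs 10: x=5 → posterior Normal(-233/500, 28/125)
obs 11: x=0 → posterior Normal(-233/542, 56/271)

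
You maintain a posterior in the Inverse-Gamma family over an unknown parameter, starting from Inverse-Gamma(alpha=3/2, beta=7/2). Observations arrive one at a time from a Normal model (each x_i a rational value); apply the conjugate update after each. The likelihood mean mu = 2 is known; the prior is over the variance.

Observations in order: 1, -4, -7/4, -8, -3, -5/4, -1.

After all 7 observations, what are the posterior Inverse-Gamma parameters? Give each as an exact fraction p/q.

alpha=5, beta=1621/16

obs 1: x=1 → posterior Inverse-Gamma(2, 4)
obs 2: x=-4 → posterior Inverse-Gamma(5/2, 22)
obs 3: x=-7/4 → posterior Inverse-Gamma(3, 929/32)
obs 4: x=-8 → posterior Inverse-Gamma(7/2, 2529/32)
obs 5: x=-3 → posterior Inverse-Gamma(4, 2929/32)
obs 6: x=-5/4 → posterior Inverse-Gamma(9/2, 1549/16)
obs 7: x=-1 → posterior Inverse-Gamma(5, 1621/16)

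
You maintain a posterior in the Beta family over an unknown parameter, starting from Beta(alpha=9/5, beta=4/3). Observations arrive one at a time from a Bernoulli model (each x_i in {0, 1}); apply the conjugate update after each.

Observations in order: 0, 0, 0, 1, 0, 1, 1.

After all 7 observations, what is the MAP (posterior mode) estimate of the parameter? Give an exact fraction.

obs 1: x=0 → posterior Beta(9/5, 7/3)
obs 2: x=0 → posterior Beta(9/5, 10/3)
obs 3: x=0 → posterior Beta(9/5, 13/3)
obs 4: x=1 → posterior Beta(14/5, 13/3)
obs 5: x=0 → posterior Beta(14/5, 16/3)
obs 6: x=1 → posterior Beta(19/5, 16/3)
obs 7: x=1 → posterior Beta(24/5, 16/3)

57/122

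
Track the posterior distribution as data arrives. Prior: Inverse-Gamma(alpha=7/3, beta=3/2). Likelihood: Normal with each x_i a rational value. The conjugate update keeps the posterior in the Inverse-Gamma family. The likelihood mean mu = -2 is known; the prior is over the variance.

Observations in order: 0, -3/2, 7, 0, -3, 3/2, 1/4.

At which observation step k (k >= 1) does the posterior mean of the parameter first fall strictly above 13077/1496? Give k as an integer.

k = 3

obs 1: x=0 → posterior Inverse-Gamma(17/6, 7/2)
obs 2: x=-3/2 → posterior Inverse-Gamma(10/3, 29/8)
obs 3: x=7 → posterior Inverse-Gamma(23/6, 353/8)
obs 4: x=0 → posterior Inverse-Gamma(13/3, 369/8)
obs 5: x=-3 → posterior Inverse-Gamma(29/6, 373/8)
obs 6: x=3/2 → posterior Inverse-Gamma(16/3, 211/4)
obs 7: x=1/4 → posterior Inverse-Gamma(35/6, 1769/32)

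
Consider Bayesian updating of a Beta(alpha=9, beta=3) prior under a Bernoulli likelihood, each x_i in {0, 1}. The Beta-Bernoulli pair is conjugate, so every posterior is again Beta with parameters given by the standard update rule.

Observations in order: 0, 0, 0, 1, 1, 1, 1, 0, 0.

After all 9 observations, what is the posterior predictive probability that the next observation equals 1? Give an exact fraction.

13/21

obs 1: x=0 → posterior Beta(9, 4)
obs 2: x=0 → posterior Beta(9, 5)
obs 3: x=0 → posterior Beta(9, 6)
obs 4: x=1 → posterior Beta(10, 6)
obs 5: x=1 → posterior Beta(11, 6)
obs 6: x=1 → posterior Beta(12, 6)
obs 7: x=1 → posterior Beta(13, 6)
obs 8: x=0 → posterior Beta(13, 7)
obs 9: x=0 → posterior Beta(13, 8)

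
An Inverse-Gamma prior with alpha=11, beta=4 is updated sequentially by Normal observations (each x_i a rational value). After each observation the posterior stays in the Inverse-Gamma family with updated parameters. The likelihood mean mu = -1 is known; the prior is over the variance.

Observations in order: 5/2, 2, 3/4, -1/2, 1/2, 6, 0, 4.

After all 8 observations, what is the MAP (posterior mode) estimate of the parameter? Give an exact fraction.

obs 1: x=5/2 → posterior Inverse-Gamma(23/2, 81/8)
obs 2: x=2 → posterior Inverse-Gamma(12, 117/8)
obs 3: x=3/4 → posterior Inverse-Gamma(25/2, 517/32)
obs 4: x=-1/2 → posterior Inverse-Gamma(13, 521/32)
obs 5: x=1/2 → posterior Inverse-Gamma(27/2, 557/32)
obs 6: x=6 → posterior Inverse-Gamma(14, 1341/32)
obs 7: x=0 → posterior Inverse-Gamma(29/2, 1357/32)
obs 8: x=4 → posterior Inverse-Gamma(15, 1757/32)

1757/512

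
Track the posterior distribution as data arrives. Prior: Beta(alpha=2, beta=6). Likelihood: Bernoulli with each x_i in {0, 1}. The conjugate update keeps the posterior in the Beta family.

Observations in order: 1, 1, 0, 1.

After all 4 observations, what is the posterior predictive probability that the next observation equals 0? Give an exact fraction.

obs 1: x=1 → posterior Beta(3, 6)
obs 2: x=1 → posterior Beta(4, 6)
obs 3: x=0 → posterior Beta(4, 7)
obs 4: x=1 → posterior Beta(5, 7)

7/12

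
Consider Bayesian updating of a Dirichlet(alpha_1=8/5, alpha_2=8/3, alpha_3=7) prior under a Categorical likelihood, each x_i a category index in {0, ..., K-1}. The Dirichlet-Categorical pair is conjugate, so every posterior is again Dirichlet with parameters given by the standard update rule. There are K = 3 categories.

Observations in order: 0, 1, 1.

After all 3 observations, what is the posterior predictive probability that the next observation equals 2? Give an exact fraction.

105/214

obs 1: x=0 → posterior Dirichlet(13/5, 8/3, 7)
obs 2: x=1 → posterior Dirichlet(13/5, 11/3, 7)
obs 3: x=1 → posterior Dirichlet(13/5, 14/3, 7)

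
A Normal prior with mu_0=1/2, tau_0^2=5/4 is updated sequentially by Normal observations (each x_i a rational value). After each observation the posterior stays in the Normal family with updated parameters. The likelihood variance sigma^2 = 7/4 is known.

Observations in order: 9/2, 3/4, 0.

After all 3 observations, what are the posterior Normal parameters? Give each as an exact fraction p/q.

mu_0=119/88, tau_0^2=35/88

obs 1: x=9/2 → posterior Normal(13/6, 35/48)
obs 2: x=3/4 → posterior Normal(7/4, 35/68)
obs 3: x=0 → posterior Normal(119/88, 35/88)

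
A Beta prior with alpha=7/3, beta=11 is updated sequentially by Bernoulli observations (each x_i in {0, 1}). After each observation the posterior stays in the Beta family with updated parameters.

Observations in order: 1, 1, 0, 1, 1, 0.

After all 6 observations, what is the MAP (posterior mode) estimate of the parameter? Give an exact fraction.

4/13

obs 1: x=1 → posterior Beta(10/3, 11)
obs 2: x=1 → posterior Beta(13/3, 11)
obs 3: x=0 → posterior Beta(13/3, 12)
obs 4: x=1 → posterior Beta(16/3, 12)
obs 5: x=1 → posterior Beta(19/3, 12)
obs 6: x=0 → posterior Beta(19/3, 13)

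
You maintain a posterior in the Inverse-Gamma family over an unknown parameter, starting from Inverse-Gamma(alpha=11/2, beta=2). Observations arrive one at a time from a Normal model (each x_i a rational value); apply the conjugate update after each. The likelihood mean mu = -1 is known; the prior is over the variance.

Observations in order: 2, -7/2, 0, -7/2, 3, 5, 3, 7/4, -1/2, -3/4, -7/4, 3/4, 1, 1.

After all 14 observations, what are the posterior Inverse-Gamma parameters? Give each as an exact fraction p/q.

alpha=25/2, beta=57

obs 1: x=2 → posterior Inverse-Gamma(6, 13/2)
obs 2: x=-7/2 → posterior Inverse-Gamma(13/2, 77/8)
obs 3: x=0 → posterior Inverse-Gamma(7, 81/8)
obs 4: x=-7/2 → posterior Inverse-Gamma(15/2, 53/4)
obs 5: x=3 → posterior Inverse-Gamma(8, 85/4)
obs 6: x=5 → posterior Inverse-Gamma(17/2, 157/4)
obs 7: x=3 → posterior Inverse-Gamma(9, 189/4)
obs 8: x=7/4 → posterior Inverse-Gamma(19/2, 1633/32)
obs 9: x=-1/2 → posterior Inverse-Gamma(10, 1637/32)
obs 10: x=-3/4 → posterior Inverse-Gamma(21/2, 819/16)
obs 11: x=-7/4 → posterior Inverse-Gamma(11, 1647/32)
obs 12: x=3/4 → posterior Inverse-Gamma(23/2, 53)
obs 13: x=1 → posterior Inverse-Gamma(12, 55)
obs 14: x=1 → posterior Inverse-Gamma(25/2, 57)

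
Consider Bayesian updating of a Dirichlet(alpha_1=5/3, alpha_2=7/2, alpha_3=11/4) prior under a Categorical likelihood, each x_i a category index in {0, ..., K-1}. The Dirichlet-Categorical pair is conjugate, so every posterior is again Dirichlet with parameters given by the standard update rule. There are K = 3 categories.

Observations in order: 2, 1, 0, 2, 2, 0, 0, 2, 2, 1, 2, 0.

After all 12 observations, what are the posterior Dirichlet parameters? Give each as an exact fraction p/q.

alpha_1=17/3, alpha_2=11/2, alpha_3=35/4

obs 1: x=2 → posterior Dirichlet(5/3, 7/2, 15/4)
obs 2: x=1 → posterior Dirichlet(5/3, 9/2, 15/4)
obs 3: x=0 → posterior Dirichlet(8/3, 9/2, 15/4)
obs 4: x=2 → posterior Dirichlet(8/3, 9/2, 19/4)
obs 5: x=2 → posterior Dirichlet(8/3, 9/2, 23/4)
obs 6: x=0 → posterior Dirichlet(11/3, 9/2, 23/4)
obs 7: x=0 → posterior Dirichlet(14/3, 9/2, 23/4)
obs 8: x=2 → posterior Dirichlet(14/3, 9/2, 27/4)
obs 9: x=2 → posterior Dirichlet(14/3, 9/2, 31/4)
obs 10: x=1 → posterior Dirichlet(14/3, 11/2, 31/4)
obs 11: x=2 → posterior Dirichlet(14/3, 11/2, 35/4)
obs 12: x=0 → posterior Dirichlet(17/3, 11/2, 35/4)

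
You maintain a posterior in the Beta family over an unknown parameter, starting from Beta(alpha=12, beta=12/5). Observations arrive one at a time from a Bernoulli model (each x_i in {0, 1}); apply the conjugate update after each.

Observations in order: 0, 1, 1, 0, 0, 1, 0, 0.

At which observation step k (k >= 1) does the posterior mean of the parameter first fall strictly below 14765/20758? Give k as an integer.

k = 7

obs 1: x=0 → posterior Beta(12, 17/5)
obs 2: x=1 → posterior Beta(13, 17/5)
obs 3: x=1 → posterior Beta(14, 17/5)
obs 4: x=0 → posterior Beta(14, 22/5)
obs 5: x=0 → posterior Beta(14, 27/5)
obs 6: x=1 → posterior Beta(15, 27/5)
obs 7: x=0 → posterior Beta(15, 32/5)
obs 8: x=0 → posterior Beta(15, 37/5)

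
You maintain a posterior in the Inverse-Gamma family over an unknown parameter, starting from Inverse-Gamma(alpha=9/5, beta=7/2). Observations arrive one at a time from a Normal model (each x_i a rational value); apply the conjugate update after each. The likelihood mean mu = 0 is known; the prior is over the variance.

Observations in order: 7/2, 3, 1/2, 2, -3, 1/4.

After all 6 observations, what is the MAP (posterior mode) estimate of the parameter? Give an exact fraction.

3325/928

obs 1: x=7/2 → posterior Inverse-Gamma(23/10, 77/8)
obs 2: x=3 → posterior Inverse-Gamma(14/5, 113/8)
obs 3: x=1/2 → posterior Inverse-Gamma(33/10, 57/4)
obs 4: x=2 → posterior Inverse-Gamma(19/5, 65/4)
obs 5: x=-3 → posterior Inverse-Gamma(43/10, 83/4)
obs 6: x=1/4 → posterior Inverse-Gamma(24/5, 665/32)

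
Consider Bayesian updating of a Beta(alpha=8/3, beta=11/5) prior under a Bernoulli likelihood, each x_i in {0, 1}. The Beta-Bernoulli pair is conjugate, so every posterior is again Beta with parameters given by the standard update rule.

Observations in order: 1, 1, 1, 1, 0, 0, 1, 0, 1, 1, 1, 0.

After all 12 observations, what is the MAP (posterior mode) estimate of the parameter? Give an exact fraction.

obs 1: x=1 → posterior Beta(11/3, 11/5)
obs 2: x=1 → posterior Beta(14/3, 11/5)
obs 3: x=1 → posterior Beta(17/3, 11/5)
obs 4: x=1 → posterior Beta(20/3, 11/5)
obs 5: x=0 → posterior Beta(20/3, 16/5)
obs 6: x=0 → posterior Beta(20/3, 21/5)
obs 7: x=1 → posterior Beta(23/3, 21/5)
obs 8: x=0 → posterior Beta(23/3, 26/5)
obs 9: x=1 → posterior Beta(26/3, 26/5)
obs 10: x=1 → posterior Beta(29/3, 26/5)
obs 11: x=1 → posterior Beta(32/3, 26/5)
obs 12: x=0 → posterior Beta(32/3, 31/5)

145/223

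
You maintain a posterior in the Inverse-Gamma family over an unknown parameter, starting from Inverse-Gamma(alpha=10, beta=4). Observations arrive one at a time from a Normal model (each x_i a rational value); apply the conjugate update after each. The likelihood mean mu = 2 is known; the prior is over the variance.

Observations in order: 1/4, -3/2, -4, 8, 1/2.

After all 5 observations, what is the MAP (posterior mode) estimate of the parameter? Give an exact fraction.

obs 1: x=1/4 → posterior Inverse-Gamma(21/2, 177/32)
obs 2: x=-3/2 → posterior Inverse-Gamma(11, 373/32)
obs 3: x=-4 → posterior Inverse-Gamma(23/2, 949/32)
obs 4: x=8 → posterior Inverse-Gamma(12, 1525/32)
obs 5: x=1/2 → posterior Inverse-Gamma(25/2, 1561/32)

1561/432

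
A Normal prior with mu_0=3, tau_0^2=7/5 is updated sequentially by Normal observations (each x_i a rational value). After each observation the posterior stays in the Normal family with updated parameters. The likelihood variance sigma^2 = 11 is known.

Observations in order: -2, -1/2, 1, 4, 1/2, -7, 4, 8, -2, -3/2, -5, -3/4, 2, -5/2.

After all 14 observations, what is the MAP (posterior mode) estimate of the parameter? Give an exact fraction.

611/612

obs 1: x=-2 → posterior Normal(151/62, 77/62)
obs 2: x=-1/2 → posterior Normal(295/138, 77/69)
obs 3: x=1 → posterior Normal(309/152, 77/76)
obs 4: x=4 → posterior Normal(365/166, 77/83)
obs 5: x=1/2 → posterior Normal(31/15, 77/90)
obs 6: x=-7 → posterior Normal(137/97, 77/97)
obs 7: x=4 → posterior Normal(165/104, 77/104)
obs 8: x=8 → posterior Normal(221/111, 77/111)
obs 9: x=-2 → posterior Normal(207/118, 77/118)
obs 10: x=-3/2 → posterior Normal(393/250, 77/125)
obs 11: x=-5 → posterior Normal(323/264, 7/12)
obs 12: x=-3/4 → posterior Normal(625/556, 77/139)
obs 13: x=2 → posterior Normal(681/584, 77/146)
obs 14: x=-5/2 → posterior Normal(611/612, 77/153)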